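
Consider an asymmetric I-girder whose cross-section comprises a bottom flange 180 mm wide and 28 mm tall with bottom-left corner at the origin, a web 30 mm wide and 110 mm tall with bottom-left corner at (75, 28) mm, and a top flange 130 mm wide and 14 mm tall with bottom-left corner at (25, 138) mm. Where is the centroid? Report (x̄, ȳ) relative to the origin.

x̄ = 90.00 mm, ȳ = 59.88 mm

bottom flange: A = 180 × 28 = 5040.00, centroid at (90.00, 14.00).
web: A = 30 × 110 = 3300.00, centroid at (90.00, 83.00).
top flange: A = 130 × 14 = 1820.00, centroid at (90.00, 145.00).
ΣA = 10160.00 mm²
ΣAx̄ = (5040.00)(90.00) + (3300.00)(90.00) + (1820.00)(90.00) = 914400.00 mm³
ΣAȳ = (5040.00)(14.00) + (3300.00)(83.00) + (1820.00)(145.00) = 608360.00 mm³
x̄ = 914400.00 / 10160.00 = 90.00 mm
ȳ = 608360.00 / 10160.00 = 59.88 mm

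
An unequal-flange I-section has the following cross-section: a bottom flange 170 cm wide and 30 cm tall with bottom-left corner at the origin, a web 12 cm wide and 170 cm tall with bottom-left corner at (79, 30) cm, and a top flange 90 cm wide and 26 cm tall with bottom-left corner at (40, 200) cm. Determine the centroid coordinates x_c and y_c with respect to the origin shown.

x_c = 85.00 cm, y_c = 85.39 cm

bottom flange: A = 170 × 30 = 5100.00, centroid at (85.00, 15.00).
web: A = 12 × 170 = 2040.00, centroid at (85.00, 115.00).
top flange: A = 90 × 26 = 2340.00, centroid at (85.00, 213.00).
ΣA = 9480.00 cm²
ΣAx_c = (5100.00)(85.00) + (2040.00)(85.00) + (2340.00)(85.00) = 805800.00 cm³
ΣAy_c = (5100.00)(15.00) + (2040.00)(115.00) + (2340.00)(213.00) = 809520.00 cm³
x_c = 805800.00 / 9480.00 = 85.00 cm
y_c = 809520.00 / 9480.00 = 85.39 cm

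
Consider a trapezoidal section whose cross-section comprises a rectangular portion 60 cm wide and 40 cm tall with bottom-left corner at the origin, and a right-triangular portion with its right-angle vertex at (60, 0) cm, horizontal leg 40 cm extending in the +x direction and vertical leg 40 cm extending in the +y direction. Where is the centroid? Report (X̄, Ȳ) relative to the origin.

rectangular portion: A = 60 × 40 = 2400.00, centroid at (30.00, 20.00).
triangular portion: A = ½·40·40 = 800.00, centroid at (73.33, 13.33).
ΣA = 3200.00 cm², ΣAX̄ = 130666.67 cm³, ΣAȲ = 58666.67 cm³.
X̄ = 130666.67/3200.00 = 40.83 cm; Ȳ = 58666.67/3200.00 = 18.33 cm.

X̄ = 40.83 cm, Ȳ = 18.33 cm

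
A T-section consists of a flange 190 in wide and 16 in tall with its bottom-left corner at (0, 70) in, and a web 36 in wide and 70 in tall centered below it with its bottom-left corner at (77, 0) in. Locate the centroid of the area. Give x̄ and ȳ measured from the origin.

Part | A | x̄ᵢ | ȳᵢ | A·x̄ᵢ | A·ȳᵢ
web | 2520.00 | 95.00 | 35.00 | 239400.00 | 88200.00
flange | 3040.00 | 95.00 | 78.00 | 288800.00 | 237120.00
Σ | 5560.00 |  |  | 528200.00 | 325320.00
x̄ = 528200.00 / 5560.00 = 95.00 in
ȳ = 325320.00 / 5560.00 = 58.51 in

x̄ = 95.00 in, ȳ = 58.51 in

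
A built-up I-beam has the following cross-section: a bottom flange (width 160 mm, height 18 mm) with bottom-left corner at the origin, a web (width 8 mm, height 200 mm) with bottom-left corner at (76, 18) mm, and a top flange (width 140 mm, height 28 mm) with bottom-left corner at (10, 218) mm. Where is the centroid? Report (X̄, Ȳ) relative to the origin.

X̄ = 80.00 mm, Ȳ = 133.83 mm

bottom flange: A = 160 × 18 = 2880.00, centroid at (80.00, 9.00).
web: A = 8 × 200 = 1600.00, centroid at (80.00, 118.00).
top flange: A = 140 × 28 = 3920.00, centroid at (80.00, 232.00).
ΣA = 8400.00 mm²
ΣAX̄ = (2880.00)(80.00) + (1600.00)(80.00) + (3920.00)(80.00) = 672000.00 mm³
ΣAȲ = (2880.00)(9.00) + (1600.00)(118.00) + (3920.00)(232.00) = 1124160.00 mm³
X̄ = 672000.00 / 8400.00 = 80.00 mm
Ȳ = 1124160.00 / 8400.00 = 133.83 mm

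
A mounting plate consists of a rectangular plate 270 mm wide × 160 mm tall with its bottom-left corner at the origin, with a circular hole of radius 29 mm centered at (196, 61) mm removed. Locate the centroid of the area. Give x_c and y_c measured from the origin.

x_c = 131.03 mm, y_c = 81.24 mm

plate: A = 270 × 160 = 43200.00, centroid at (135.00, 80.00).
hole: A = −π·29² = -2642.08, centroid at (196.00, 61.00).
ΣA = 40557.92 mm²
ΣAx_c = (43200.00)(135.00) + (-2642.08)(196.00) = 5314152.43 mm³
ΣAy_c = (43200.00)(80.00) + (-2642.08)(61.00) = 3294833.16 mm³
x_c = 5314152.43 / 40557.92 = 131.03 mm
y_c = 3294833.16 / 40557.92 = 81.24 mm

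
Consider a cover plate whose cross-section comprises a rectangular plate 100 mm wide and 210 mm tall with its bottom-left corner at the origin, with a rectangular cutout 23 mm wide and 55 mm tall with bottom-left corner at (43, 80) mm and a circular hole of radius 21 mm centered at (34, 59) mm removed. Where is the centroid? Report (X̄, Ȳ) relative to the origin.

X̄ = 50.90 mm, Ȳ = 108.30 mm

plate: A = 100 × 210 = 21000.00, centroid at (50.00, 105.00).
hole 1: A = −(23 × 55) = -1265.00, centroid at (54.50, 107.50).
hole 2: A = −π·21² = -1385.44, centroid at (34.00, 59.00).
ΣA = 18349.56 mm²
ΣAX̄ = (21000.00)(50.00) + (-1265.00)(54.50) + (-1385.44)(34.00) = 933952.46 mm³
ΣAȲ = (21000.00)(105.00) + (-1265.00)(107.50) + (-1385.44)(59.00) = 1987271.40 mm³
X̄ = 933952.46 / 18349.56 = 50.90 mm
Ȳ = 1987271.40 / 18349.56 = 108.30 mm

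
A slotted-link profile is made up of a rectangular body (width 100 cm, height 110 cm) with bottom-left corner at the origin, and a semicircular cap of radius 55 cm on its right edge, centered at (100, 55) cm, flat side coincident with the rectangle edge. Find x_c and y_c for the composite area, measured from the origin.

x_c = 72.12 cm, y_c = 55.00 cm

rectangular body: A = 100 × 110 = 11000.00, centroid at (50.00, 55.00).
semicircular end: A = ½π·55² = 4751.66, centroid at (123.34, 55.00).
ΣA = 15751.66 cm², ΣAx_c = 1136082.56 cm³, ΣAy_c = 866341.24 cm³.
x_c = 1136082.56/15751.66 = 72.12 cm; y_c = 866341.24/15751.66 = 55.00 cm.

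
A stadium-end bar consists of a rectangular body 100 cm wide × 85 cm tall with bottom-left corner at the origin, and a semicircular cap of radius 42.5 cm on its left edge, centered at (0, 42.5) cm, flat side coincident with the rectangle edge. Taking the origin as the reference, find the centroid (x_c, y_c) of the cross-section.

x_c = 32.97 cm, y_c = 42.50 cm

Part | A | x̄ᵢ | ȳᵢ | A·x̄ᵢ | A·ȳᵢ
rectangular body | 8500.00 | 50.00 | 42.50 | 425000.00 | 361250.00
semicircular end | 2837.25 | -18.04 | 42.50 | -51177.08 | 120583.16
Σ | 11337.25 |  |  | 373822.92 | 481833.16
x_c = 373822.92 / 11337.25 = 32.97 cm
y_c = 481833.16 / 11337.25 = 42.50 cm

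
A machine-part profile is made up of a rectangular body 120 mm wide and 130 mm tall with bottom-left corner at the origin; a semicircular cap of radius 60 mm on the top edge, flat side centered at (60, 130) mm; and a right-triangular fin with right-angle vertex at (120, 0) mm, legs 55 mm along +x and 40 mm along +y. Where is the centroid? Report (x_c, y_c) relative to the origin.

rectangular body: A = 120 × 130 = 15600.00, centroid at (60.00, 65.00).
semicircular top: A = ½π·60² = 5654.87, centroid at (60.00, 155.46).
triangular fin: A = ½·55·40 = 1100.00, centroid at (138.33, 13.33).
ΣA = 22354.87 mm²
ΣAx_c = (15600.00)(60.00) + (5654.87)(60.00) + (1100.00)(138.33) = 1427458.67 mm³
ΣAy_c = (15600.00)(65.00) + (5654.87)(155.46) + (1100.00)(13.33) = 1907799.35 mm³
x_c = 1427458.67 / 22354.87 = 63.85 mm
y_c = 1907799.35 / 22354.87 = 85.34 mm

x_c = 63.85 mm, y_c = 85.34 mm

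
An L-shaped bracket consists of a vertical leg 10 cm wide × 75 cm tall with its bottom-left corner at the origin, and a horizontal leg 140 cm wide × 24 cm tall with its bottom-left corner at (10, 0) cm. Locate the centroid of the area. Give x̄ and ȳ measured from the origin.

Part | A | x̄ᵢ | ȳᵢ | A·x̄ᵢ | A·ȳᵢ
vertical leg | 750.00 | 5.00 | 37.50 | 3750.00 | 28125.00
horizontal leg | 3360.00 | 80.00 | 12.00 | 268800.00 | 40320.00
Σ | 4110.00 |  |  | 272550.00 | 68445.00
x̄ = 272550.00 / 4110.00 = 66.31 cm
ȳ = 68445.00 / 4110.00 = 16.65 cm

x̄ = 66.31 cm, ȳ = 16.65 cm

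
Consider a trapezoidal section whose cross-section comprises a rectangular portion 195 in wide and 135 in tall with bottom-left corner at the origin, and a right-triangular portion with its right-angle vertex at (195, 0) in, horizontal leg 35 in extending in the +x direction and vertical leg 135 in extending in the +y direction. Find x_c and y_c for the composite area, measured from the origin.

x_c = 106.49 in, y_c = 65.65 in

Part | A | x̄ᵢ | ȳᵢ | A·x̄ᵢ | A·ȳᵢ
rectangular portion | 26325.00 | 97.50 | 67.50 | 2566687.50 | 1776937.50
triangular portion | 2362.50 | 206.67 | 45.00 | 488250.00 | 106312.50
Σ | 28687.50 |  |  | 3054937.50 | 1883250.00
x_c = 3054937.50 / 28687.50 = 106.49 in
y_c = 1883250.00 / 28687.50 = 65.65 in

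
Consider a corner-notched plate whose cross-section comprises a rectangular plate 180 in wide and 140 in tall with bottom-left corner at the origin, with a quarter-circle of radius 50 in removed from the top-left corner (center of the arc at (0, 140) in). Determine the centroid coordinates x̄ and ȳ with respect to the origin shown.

plate: A = 180 × 140 = 25200.00, centroid at (90.00, 70.00).
removed quarter-circle: A = −¼π·50² = -1963.50, centroid at (21.22, 118.78).
ΣA = 23236.50 in², ΣAx̄ = 2226333.33 in³, ΣAȳ = 1530777.31 in³.
x̄ = 2226333.33/23236.50 = 95.81 in; ȳ = 1530777.31/23236.50 = 65.88 in.

x̄ = 95.81 in, ȳ = 65.88 in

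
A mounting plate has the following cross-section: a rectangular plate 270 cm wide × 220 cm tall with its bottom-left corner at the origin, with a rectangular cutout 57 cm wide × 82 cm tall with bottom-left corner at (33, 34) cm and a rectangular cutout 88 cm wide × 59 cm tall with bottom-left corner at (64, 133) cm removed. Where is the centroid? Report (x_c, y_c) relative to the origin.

x_c = 144.77 cm, y_c = 107.80 cm

plate: A = 270 × 220 = 59400.00, centroid at (135.00, 110.00).
hole 1: A = −(57 × 82) = -4674.00, centroid at (61.50, 75.00).
hole 2: A = −(88 × 59) = -5192.00, centroid at (108.00, 162.50).
ΣA = 49534.00 cm², ΣAx_c = 7170813.00 cm³, ΣAy_c = 5339750.00 cm³.
x_c = 7170813.00/49534.00 = 144.77 cm; y_c = 5339750.00/49534.00 = 107.80 cm.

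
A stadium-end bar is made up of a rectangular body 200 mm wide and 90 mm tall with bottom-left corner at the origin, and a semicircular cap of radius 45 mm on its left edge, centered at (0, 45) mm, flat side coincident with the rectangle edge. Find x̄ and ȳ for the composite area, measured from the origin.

x̄ = 82.11 mm, ȳ = 45.00 mm

Part | A | x̄ᵢ | ȳᵢ | A·x̄ᵢ | A·ȳᵢ
rectangular body | 18000.00 | 100.00 | 45.00 | 1800000.00 | 810000.00
semicircular end | 3180.86 | -19.10 | 45.00 | -60750.00 | 143138.82
Σ | 21180.86 |  |  | 1739250.00 | 953138.82
x̄ = 1739250.00 / 21180.86 = 82.11 mm
ȳ = 953138.82 / 21180.86 = 45.00 mm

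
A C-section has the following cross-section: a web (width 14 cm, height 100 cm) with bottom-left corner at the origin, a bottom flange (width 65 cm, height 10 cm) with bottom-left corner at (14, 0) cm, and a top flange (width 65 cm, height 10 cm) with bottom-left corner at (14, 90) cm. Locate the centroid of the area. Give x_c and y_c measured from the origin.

x_c = 26.02 cm, y_c = 50.00 cm

web: A = 14 × 100 = 1400.00, centroid at (7.00, 50.00).
bottom flange: A = 65 × 10 = 650.00, centroid at (46.50, 5.00).
top flange: A = 65 × 10 = 650.00, centroid at (46.50, 95.00).
ΣA = 2700.00 cm², ΣAx_c = 70250.00 cm³, ΣAy_c = 135000.00 cm³.
x_c = 70250.00/2700.00 = 26.02 cm; y_c = 135000.00/2700.00 = 50.00 cm.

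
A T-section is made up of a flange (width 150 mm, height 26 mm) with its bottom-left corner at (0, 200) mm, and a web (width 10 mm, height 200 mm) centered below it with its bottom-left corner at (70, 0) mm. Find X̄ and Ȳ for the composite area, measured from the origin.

X̄ = 75.00 mm, Ȳ = 174.69 mm

web: A = 10 × 200 = 2000.00, centroid at (75.00, 100.00).
flange: A = 150 × 26 = 3900.00, centroid at (75.00, 213.00).
ΣA = 5900.00 mm², ΣAX̄ = 442500.00 mm³, ΣAȲ = 1030700.00 mm³.
X̄ = 442500.00/5900.00 = 75.00 mm; Ȳ = 1030700.00/5900.00 = 174.69 mm.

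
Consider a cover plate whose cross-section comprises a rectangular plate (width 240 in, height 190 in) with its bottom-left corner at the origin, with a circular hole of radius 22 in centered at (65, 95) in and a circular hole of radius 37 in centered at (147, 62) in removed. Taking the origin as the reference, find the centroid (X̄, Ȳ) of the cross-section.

Part | A | x̄ᵢ | ȳᵢ | A·x̄ᵢ | A·ȳᵢ
plate | 45600.00 | 120.00 | 95.00 | 5472000.00 | 4332000.00
hole 1 | -1520.53 | 65.00 | 95.00 | -98834.50 | -144450.43
hole 2 | -4300.84 | 147.00 | 62.00 | -632223.53 | -266652.10
Σ | 39778.63 |  |  | 4740941.96 | 3920897.47
X̄ = 4740941.96 / 39778.63 = 119.18 in
Ȳ = 3920897.47 / 39778.63 = 98.57 in

X̄ = 119.18 in, Ȳ = 98.57 in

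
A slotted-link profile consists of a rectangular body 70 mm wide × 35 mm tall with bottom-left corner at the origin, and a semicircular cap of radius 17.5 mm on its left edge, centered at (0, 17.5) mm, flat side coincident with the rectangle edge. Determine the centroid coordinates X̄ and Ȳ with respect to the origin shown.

X̄ = 28.04 mm, Ȳ = 17.50 mm

rectangular body: A = 70 × 35 = 2450.00, centroid at (35.00, 17.50).
semicircular end: A = ½π·17.5² = 481.06, centroid at (-7.43, 17.50).
ΣA = 2931.06 mm², ΣAX̄ = 82177.08 mm³, ΣAȲ = 51293.49 mm³.
X̄ = 82177.08/2931.06 = 28.04 mm; Ȳ = 51293.49/2931.06 = 17.50 mm.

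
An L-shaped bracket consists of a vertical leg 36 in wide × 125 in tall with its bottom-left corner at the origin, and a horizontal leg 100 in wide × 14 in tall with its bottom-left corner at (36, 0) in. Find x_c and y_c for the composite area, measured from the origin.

vertical leg: A = 36 × 125 = 4500.00, centroid at (18.00, 62.50).
horizontal leg: A = 100 × 14 = 1400.00, centroid at (86.00, 7.00).
ΣA = 5900.00 in², ΣAx_c = 201400.00 in³, ΣAy_c = 291050.00 in³.
x_c = 201400.00/5900.00 = 34.14 in; y_c = 291050.00/5900.00 = 49.33 in.

x_c = 34.14 in, y_c = 49.33 in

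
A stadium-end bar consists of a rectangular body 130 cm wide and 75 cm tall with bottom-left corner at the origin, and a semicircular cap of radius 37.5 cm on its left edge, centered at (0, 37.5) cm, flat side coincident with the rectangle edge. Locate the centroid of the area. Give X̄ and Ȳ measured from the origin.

X̄ = 50.05 cm, Ȳ = 37.50 cm

rectangular body: A = 130 × 75 = 9750.00, centroid at (65.00, 37.50).
semicircular end: A = ½π·37.5² = 2208.93, centroid at (-15.92, 37.50).
ΣA = 11958.93 cm², ΣAX̄ = 598593.75 cm³, ΣAȲ = 448459.96 cm³.
X̄ = 598593.75/11958.93 = 50.05 cm; Ȳ = 448459.96/11958.93 = 37.50 cm.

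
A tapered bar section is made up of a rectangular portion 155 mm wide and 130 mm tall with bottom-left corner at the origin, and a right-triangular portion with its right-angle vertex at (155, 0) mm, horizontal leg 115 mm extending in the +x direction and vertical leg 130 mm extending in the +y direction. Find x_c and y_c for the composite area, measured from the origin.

x_c = 108.84 mm, y_c = 59.14 mm

rectangular portion: A = 155 × 130 = 20150.00, centroid at (77.50, 65.00).
triangular portion: A = ½·115·130 = 7475.00, centroid at (193.33, 43.33).
ΣA = 27625.00 mm², ΣAx_c = 3006791.67 mm³, ΣAy_c = 1633666.67 mm³.
x_c = 3006791.67/27625.00 = 108.84 mm; y_c = 1633666.67/27625.00 = 59.14 mm.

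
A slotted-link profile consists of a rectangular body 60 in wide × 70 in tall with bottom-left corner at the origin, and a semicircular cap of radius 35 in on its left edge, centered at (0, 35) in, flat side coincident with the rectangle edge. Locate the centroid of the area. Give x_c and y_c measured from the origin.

x_c = 15.91 in, y_c = 35.00 in

Part | A | x̄ᵢ | ȳᵢ | A·x̄ᵢ | A·ȳᵢ
rectangular body | 4200.00 | 30.00 | 35.00 | 126000.00 | 147000.00
semicircular end | 1924.23 | -14.85 | 35.00 | -28583.33 | 67347.89
Σ | 6124.23 |  |  | 97416.67 | 214347.89
x_c = 97416.67 / 6124.23 = 15.91 in
y_c = 214347.89 / 6124.23 = 35.00 in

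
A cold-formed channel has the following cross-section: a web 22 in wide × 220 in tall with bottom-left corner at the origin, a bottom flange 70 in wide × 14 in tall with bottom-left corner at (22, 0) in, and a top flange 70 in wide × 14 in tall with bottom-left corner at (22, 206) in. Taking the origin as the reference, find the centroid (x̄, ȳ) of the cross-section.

web: A = 22 × 220 = 4840.00, centroid at (11.00, 110.00).
bottom flange: A = 70 × 14 = 980.00, centroid at (57.00, 7.00).
top flange: A = 70 × 14 = 980.00, centroid at (57.00, 213.00).
ΣA = 6800.00 in²
ΣAx̄ = (4840.00)(11.00) + (980.00)(57.00) + (980.00)(57.00) = 164960.00 in³
ΣAȳ = (4840.00)(110.00) + (980.00)(7.00) + (980.00)(213.00) = 748000.00 in³
x̄ = 164960.00 / 6800.00 = 24.26 in
ȳ = 748000.00 / 6800.00 = 110.00 in

x̄ = 24.26 in, ȳ = 110.00 in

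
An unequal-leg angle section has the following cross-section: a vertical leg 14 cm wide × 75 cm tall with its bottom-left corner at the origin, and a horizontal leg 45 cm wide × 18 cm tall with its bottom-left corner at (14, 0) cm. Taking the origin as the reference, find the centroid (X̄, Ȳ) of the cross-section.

X̄ = 19.85 cm, Ȳ = 25.09 cm

Part | A | x̄ᵢ | ȳᵢ | A·x̄ᵢ | A·ȳᵢ
vertical leg | 1050.00 | 7.00 | 37.50 | 7350.00 | 39375.00
horizontal leg | 810.00 | 36.50 | 9.00 | 29565.00 | 7290.00
Σ | 1860.00 |  |  | 36915.00 | 46665.00
X̄ = 36915.00 / 1860.00 = 19.85 cm
Ȳ = 46665.00 / 1860.00 = 25.09 cm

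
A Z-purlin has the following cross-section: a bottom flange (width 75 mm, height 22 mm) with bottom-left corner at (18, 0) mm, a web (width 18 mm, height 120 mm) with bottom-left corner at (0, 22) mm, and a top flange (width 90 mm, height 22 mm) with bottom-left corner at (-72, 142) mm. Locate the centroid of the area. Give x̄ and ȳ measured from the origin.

x̄ = 9.94 mm, ȳ = 86.05 mm

Part | A | x̄ᵢ | ȳᵢ | A·x̄ᵢ | A·ȳᵢ
bottom flange | 1650.00 | 55.50 | 11.00 | 91575.00 | 18150.00
web | 2160.00 | 9.00 | 82.00 | 19440.00 | 177120.00
top flange | 1980.00 | -27.00 | 153.00 | -53460.00 | 302940.00
Σ | 5790.00 |  |  | 57555.00 | 498210.00
x̄ = 57555.00 / 5790.00 = 9.94 mm
ȳ = 498210.00 / 5790.00 = 86.05 mm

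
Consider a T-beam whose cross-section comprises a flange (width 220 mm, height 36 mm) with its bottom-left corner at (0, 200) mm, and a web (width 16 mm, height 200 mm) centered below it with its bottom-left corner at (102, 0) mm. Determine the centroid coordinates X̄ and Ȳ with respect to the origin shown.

Part | A | x̄ᵢ | ȳᵢ | A·x̄ᵢ | A·ȳᵢ
web | 3200.00 | 110.00 | 100.00 | 352000.00 | 320000.00
flange | 7920.00 | 110.00 | 218.00 | 871200.00 | 1726560.00
Σ | 11120.00 |  |  | 1223200.00 | 2046560.00
X̄ = 1223200.00 / 11120.00 = 110.00 mm
Ȳ = 2046560.00 / 11120.00 = 184.04 mm

X̄ = 110.00 mm, Ȳ = 184.04 mm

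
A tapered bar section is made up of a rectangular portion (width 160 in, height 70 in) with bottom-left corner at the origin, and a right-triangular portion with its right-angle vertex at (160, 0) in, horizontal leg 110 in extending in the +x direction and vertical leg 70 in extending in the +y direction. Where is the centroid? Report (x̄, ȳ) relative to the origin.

rectangular portion: A = 160 × 70 = 11200.00, centroid at (80.00, 35.00).
triangular portion: A = ½·110·70 = 3850.00, centroid at (196.67, 23.33).
ΣA = 15050.00 in²
ΣAx̄ = (11200.00)(80.00) + (3850.00)(196.67) = 1653166.67 in³
ΣAȳ = (11200.00)(35.00) + (3850.00)(23.33) = 481833.33 in³
x̄ = 1653166.67 / 15050.00 = 109.84 in
ȳ = 481833.33 / 15050.00 = 32.02 in

x̄ = 109.84 in, ȳ = 32.02 in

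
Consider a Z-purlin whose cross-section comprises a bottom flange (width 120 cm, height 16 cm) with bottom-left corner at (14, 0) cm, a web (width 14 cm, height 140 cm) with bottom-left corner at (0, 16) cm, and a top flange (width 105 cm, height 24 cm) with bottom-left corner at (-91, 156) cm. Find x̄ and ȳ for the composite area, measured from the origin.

x̄ = 9.18 cm, ȳ = 94.89 cm

bottom flange: A = 120 × 16 = 1920.00, centroid at (74.00, 8.00).
web: A = 14 × 140 = 1960.00, centroid at (7.00, 86.00).
top flange: A = 105 × 24 = 2520.00, centroid at (-38.50, 168.00).
ΣA = 6400.00 cm²
ΣAx̄ = (1920.00)(74.00) + (1960.00)(7.00) + (2520.00)(-38.50) = 58780.00 cm³
ΣAȳ = (1920.00)(8.00) + (1960.00)(86.00) + (2520.00)(168.00) = 607280.00 cm³
x̄ = 58780.00 / 6400.00 = 9.18 cm
ȳ = 607280.00 / 6400.00 = 94.89 cm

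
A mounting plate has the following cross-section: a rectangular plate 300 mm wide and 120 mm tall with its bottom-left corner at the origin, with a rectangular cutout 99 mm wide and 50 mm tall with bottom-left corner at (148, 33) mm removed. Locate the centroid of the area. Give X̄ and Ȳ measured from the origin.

X̄ = 142.43 mm, Ȳ = 60.32 mm

plate: A = 300 × 120 = 36000.00, centroid at (150.00, 60.00).
hole: A = −(99 × 50) = -4950.00, centroid at (197.50, 58.00).
ΣA = 31050.00 mm², ΣAX̄ = 4422375.00 mm³, ΣAȲ = 1872900.00 mm³.
X̄ = 4422375.00/31050.00 = 142.43 mm; Ȳ = 1872900.00/31050.00 = 60.32 mm.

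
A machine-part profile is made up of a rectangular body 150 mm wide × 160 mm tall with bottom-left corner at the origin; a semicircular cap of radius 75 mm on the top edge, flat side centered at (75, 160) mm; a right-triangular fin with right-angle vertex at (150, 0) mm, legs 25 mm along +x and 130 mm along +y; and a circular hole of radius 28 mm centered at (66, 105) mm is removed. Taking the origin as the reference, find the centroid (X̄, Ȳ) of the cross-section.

rectangular body: A = 150 × 160 = 24000.00, centroid at (75.00, 80.00).
semicircular top: A = ½π·75² = 8835.73, centroid at (75.00, 191.83).
triangular fin: A = ½·25·130 = 1625.00, centroid at (158.33, 43.33).
hole: A = −π·28² = -2463.01, centroid at (66.00, 105.00).
ΣA = 31997.72 mm²
ΣAX̄ = (24000.00)(75.00) + (8835.73)(75.00) + (1625.00)(158.33) + (-2463.01)(66.00) = 2557412.80 mm³
ΣAȲ = (24000.00)(80.00) + (8835.73)(191.83) + (1625.00)(43.33) + (-2463.01)(105.00) = 3426767.45 mm³
X̄ = 2557412.80 / 31997.72 = 79.92 mm
Ȳ = 3426767.45 / 31997.72 = 107.09 mm

X̄ = 79.92 mm, Ȳ = 107.09 mm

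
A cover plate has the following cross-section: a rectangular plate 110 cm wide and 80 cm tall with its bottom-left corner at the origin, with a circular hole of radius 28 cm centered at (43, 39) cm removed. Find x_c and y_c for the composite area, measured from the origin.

x_c = 59.66 cm, y_c = 40.39 cm

plate: A = 110 × 80 = 8800.00, centroid at (55.00, 40.00).
hole: A = −π·28² = -2463.01, centroid at (43.00, 39.00).
ΣA = 6336.99 cm²
ΣAx_c = (8800.00)(55.00) + (-2463.01)(43.00) = 378090.63 cm³
ΣAy_c = (8800.00)(40.00) + (-2463.01)(39.00) = 255942.66 cm³
x_c = 378090.63 / 6336.99 = 59.66 cm
y_c = 255942.66 / 6336.99 = 40.39 cm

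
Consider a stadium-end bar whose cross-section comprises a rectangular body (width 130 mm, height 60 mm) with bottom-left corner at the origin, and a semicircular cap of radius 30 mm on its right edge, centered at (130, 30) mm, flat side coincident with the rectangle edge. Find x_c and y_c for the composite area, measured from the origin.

rectangular body: A = 130 × 60 = 7800.00, centroid at (65.00, 30.00).
semicircular end: A = ½π·30² = 1413.72, centroid at (142.73, 30.00).
ΣA = 9213.72 mm², ΣAx_c = 708783.17 mm³, ΣAy_c = 276411.50 mm³.
x_c = 708783.17/9213.72 = 76.93 mm; y_c = 276411.50/9213.72 = 30.00 mm.

x_c = 76.93 mm, y_c = 30.00 mm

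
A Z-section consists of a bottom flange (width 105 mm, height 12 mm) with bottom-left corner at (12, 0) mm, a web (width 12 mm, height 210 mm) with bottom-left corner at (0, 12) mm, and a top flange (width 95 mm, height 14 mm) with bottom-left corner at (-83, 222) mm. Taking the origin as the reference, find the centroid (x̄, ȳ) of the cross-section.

bottom flange: A = 105 × 12 = 1260.00, centroid at (64.50, 6.00).
web: A = 12 × 210 = 2520.00, centroid at (6.00, 117.00).
top flange: A = 95 × 14 = 1330.00, centroid at (-35.50, 229.00).
ΣA = 5110.00 mm², ΣAx̄ = 49175.00 mm³, ΣAȳ = 606970.00 mm³.
x̄ = 49175.00/5110.00 = 9.62 mm; ȳ = 606970.00/5110.00 = 118.78 mm.

x̄ = 9.62 mm, ȳ = 118.78 mm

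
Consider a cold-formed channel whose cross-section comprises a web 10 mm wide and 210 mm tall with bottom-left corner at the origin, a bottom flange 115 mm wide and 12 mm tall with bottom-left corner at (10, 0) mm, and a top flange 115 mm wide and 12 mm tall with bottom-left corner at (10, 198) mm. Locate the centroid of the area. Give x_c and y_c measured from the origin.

web: A = 10 × 210 = 2100.00, centroid at (5.00, 105.00).
bottom flange: A = 115 × 12 = 1380.00, centroid at (67.50, 6.00).
top flange: A = 115 × 12 = 1380.00, centroid at (67.50, 204.00).
ΣA = 4860.00 mm²
ΣAx_c = (2100.00)(5.00) + (1380.00)(67.50) + (1380.00)(67.50) = 196800.00 mm³
ΣAy_c = (2100.00)(105.00) + (1380.00)(6.00) + (1380.00)(204.00) = 510300.00 mm³
x_c = 196800.00 / 4860.00 = 40.49 mm
y_c = 510300.00 / 4860.00 = 105.00 mm

x_c = 40.49 mm, y_c = 105.00 mm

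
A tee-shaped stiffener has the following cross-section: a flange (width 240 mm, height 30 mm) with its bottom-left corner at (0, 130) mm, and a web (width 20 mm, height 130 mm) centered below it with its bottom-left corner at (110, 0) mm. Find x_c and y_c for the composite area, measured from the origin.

x_c = 120.00 mm, y_c = 123.78 mm

Part | A | x̄ᵢ | ȳᵢ | A·x̄ᵢ | A·ȳᵢ
web | 2600.00 | 120.00 | 65.00 | 312000.00 | 169000.00
flange | 7200.00 | 120.00 | 145.00 | 864000.00 | 1044000.00
Σ | 9800.00 |  |  | 1176000.00 | 1213000.00
x_c = 1176000.00 / 9800.00 = 120.00 mm
y_c = 1213000.00 / 9800.00 = 123.78 mm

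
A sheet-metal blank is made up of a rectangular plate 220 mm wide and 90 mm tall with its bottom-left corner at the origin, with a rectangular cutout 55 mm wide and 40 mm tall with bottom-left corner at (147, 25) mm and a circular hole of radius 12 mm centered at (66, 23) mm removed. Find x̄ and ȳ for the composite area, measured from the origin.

plate: A = 220 × 90 = 19800.00, centroid at (110.00, 45.00).
hole 1: A = −(55 × 40) = -2200.00, centroid at (174.50, 45.00).
hole 2: A = −π·12² = -452.39, centroid at (66.00, 23.00).
ΣA = 17147.61 mm², ΣAx̄ = 1764242.30 mm³, ΣAȳ = 781595.05 mm³.
x̄ = 1764242.30/17147.61 = 102.89 mm; ȳ = 781595.05/17147.61 = 45.58 mm.

x̄ = 102.89 mm, ȳ = 45.58 mm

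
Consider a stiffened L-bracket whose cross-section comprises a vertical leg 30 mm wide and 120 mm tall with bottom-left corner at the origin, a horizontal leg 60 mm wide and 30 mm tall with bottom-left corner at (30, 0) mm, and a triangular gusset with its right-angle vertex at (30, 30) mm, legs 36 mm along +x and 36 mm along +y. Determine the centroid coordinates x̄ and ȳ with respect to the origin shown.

x̄ = 31.29 mm, ȳ = 44.68 mm

Part | A | x̄ᵢ | ȳᵢ | A·x̄ᵢ | A·ȳᵢ
vertical leg | 3600.00 | 15.00 | 60.00 | 54000.00 | 216000.00
horizontal leg | 1800.00 | 60.00 | 15.00 | 108000.00 | 27000.00
gusset | 648.00 | 42.00 | 42.00 | 27216.00 | 27216.00
Σ | 6048.00 |  |  | 189216.00 | 270216.00
x̄ = 189216.00 / 6048.00 = 31.29 mm
ȳ = 270216.00 / 6048.00 = 44.68 mm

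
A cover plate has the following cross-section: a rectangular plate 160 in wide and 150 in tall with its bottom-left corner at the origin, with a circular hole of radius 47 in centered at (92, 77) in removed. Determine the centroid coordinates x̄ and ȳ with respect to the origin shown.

plate: A = 160 × 150 = 24000.00, centroid at (80.00, 75.00).
hole: A = −π·47² = -6939.78, centroid at (92.00, 77.00).
ΣA = 17060.22 in²
ΣAx̄ = (24000.00)(80.00) + (-6939.78)(92.00) = 1281540.41 in³
ΣAȳ = (24000.00)(75.00) + (-6939.78)(77.00) = 1265637.08 in³
x̄ = 1281540.41 / 17060.22 = 75.12 in
ȳ = 1265637.08 / 17060.22 = 74.19 in

x̄ = 75.12 in, ȳ = 74.19 in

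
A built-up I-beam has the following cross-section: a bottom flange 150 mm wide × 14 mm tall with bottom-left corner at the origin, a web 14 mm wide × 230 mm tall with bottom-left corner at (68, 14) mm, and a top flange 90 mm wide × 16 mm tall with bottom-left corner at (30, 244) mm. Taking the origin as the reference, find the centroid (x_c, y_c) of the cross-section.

bottom flange: A = 150 × 14 = 2100.00, centroid at (75.00, 7.00).
web: A = 14 × 230 = 3220.00, centroid at (75.00, 129.00).
top flange: A = 90 × 16 = 1440.00, centroid at (75.00, 252.00).
ΣA = 6760.00 mm²
ΣAx_c = (2100.00)(75.00) + (3220.00)(75.00) + (1440.00)(75.00) = 507000.00 mm³
ΣAy_c = (2100.00)(7.00) + (3220.00)(129.00) + (1440.00)(252.00) = 792960.00 mm³
x_c = 507000.00 / 6760.00 = 75.00 mm
y_c = 792960.00 / 6760.00 = 117.30 mm

x_c = 75.00 mm, y_c = 117.30 mm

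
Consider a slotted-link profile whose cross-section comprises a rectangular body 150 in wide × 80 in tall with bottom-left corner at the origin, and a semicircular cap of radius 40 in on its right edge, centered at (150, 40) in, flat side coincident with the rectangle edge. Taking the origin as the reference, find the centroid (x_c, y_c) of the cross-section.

rectangular body: A = 150 × 80 = 12000.00, centroid at (75.00, 40.00).
semicircular end: A = ½π·40² = 2513.27, centroid at (166.98, 40.00).
ΣA = 14513.27 in²
ΣAx_c = (12000.00)(75.00) + (2513.27)(166.98) = 1319657.79 in³
ΣAy_c = (12000.00)(40.00) + (2513.27)(40.00) = 580530.96 in³
x_c = 1319657.79 / 14513.27 = 90.93 in
y_c = 580530.96 / 14513.27 = 40.00 in

x_c = 90.93 in, y_c = 40.00 in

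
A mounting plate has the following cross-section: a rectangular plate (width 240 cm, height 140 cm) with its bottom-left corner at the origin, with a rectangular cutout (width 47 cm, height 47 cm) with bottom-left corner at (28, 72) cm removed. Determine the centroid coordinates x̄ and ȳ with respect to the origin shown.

Part | A | x̄ᵢ | ȳᵢ | A·x̄ᵢ | A·ȳᵢ
plate | 33600.00 | 120.00 | 70.00 | 4032000.00 | 2352000.00
hole | -2209.00 | 51.50 | 95.50 | -113763.50 | -210959.50
Σ | 31391.00 |  |  | 3918236.50 | 2141040.50
x̄ = 3918236.50 / 31391.00 = 124.82 cm
ȳ = 2141040.50 / 31391.00 = 68.21 cm

x̄ = 124.82 cm, ȳ = 68.21 cm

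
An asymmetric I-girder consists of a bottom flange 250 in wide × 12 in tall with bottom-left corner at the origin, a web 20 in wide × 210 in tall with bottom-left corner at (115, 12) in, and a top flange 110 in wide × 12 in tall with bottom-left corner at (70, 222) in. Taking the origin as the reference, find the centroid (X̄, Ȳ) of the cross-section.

X̄ = 125.00 in, Ȳ = 95.11 in

bottom flange: A = 250 × 12 = 3000.00, centroid at (125.00, 6.00).
web: A = 20 × 210 = 4200.00, centroid at (125.00, 117.00).
top flange: A = 110 × 12 = 1320.00, centroid at (125.00, 228.00).
ΣA = 8520.00 in², ΣAX̄ = 1065000.00 in³, ΣAȲ = 810360.00 in³.
X̄ = 1065000.00/8520.00 = 125.00 in; Ȳ = 810360.00/8520.00 = 95.11 in.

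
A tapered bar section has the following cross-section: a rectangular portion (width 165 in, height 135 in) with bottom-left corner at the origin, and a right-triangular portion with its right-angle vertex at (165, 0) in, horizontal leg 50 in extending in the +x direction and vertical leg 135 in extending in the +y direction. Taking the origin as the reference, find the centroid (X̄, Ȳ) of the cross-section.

X̄ = 95.55 in, Ȳ = 64.54 in

rectangular portion: A = 165 × 135 = 22275.00, centroid at (82.50, 67.50).
triangular portion: A = ½·50·135 = 3375.00, centroid at (181.67, 45.00).
ΣA = 25650.00 in²
ΣAX̄ = (22275.00)(82.50) + (3375.00)(181.67) = 2450812.50 in³
ΣAȲ = (22275.00)(67.50) + (3375.00)(45.00) = 1655437.50 in³
X̄ = 2450812.50 / 25650.00 = 95.55 in
Ȳ = 1655437.50 / 25650.00 = 64.54 in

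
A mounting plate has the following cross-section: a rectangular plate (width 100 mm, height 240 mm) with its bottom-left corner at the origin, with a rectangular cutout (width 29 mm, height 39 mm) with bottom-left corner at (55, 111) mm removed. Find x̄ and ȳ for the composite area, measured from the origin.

plate: A = 100 × 240 = 24000.00, centroid at (50.00, 120.00).
hole: A = −(29 × 39) = -1131.00, centroid at (69.50, 130.50).
ΣA = 22869.00 mm², ΣAx̄ = 1121395.50 mm³, ΣAȳ = 2732404.50 mm³.
x̄ = 1121395.50/22869.00 = 49.04 mm; ȳ = 2732404.50/22869.00 = 119.48 mm.

x̄ = 49.04 mm, ȳ = 119.48 mm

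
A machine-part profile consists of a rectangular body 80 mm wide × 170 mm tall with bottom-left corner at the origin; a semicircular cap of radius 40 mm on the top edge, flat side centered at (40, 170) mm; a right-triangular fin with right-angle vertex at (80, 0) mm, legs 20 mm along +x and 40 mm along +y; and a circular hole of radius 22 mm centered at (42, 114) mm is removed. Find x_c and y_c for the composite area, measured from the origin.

Part | A | x̄ᵢ | ȳᵢ | A·x̄ᵢ | A·ȳᵢ
rectangular body | 13600.00 | 40.00 | 85.00 | 544000.00 | 1156000.00
semicircular top | 2513.27 | 40.00 | 186.98 | 100530.96 | 469923.27
triangular fin | 400.00 | 86.67 | 13.33 | 34666.67 | 5333.33
hole | -1520.53 | 42.00 | 114.00 | -63862.30 | -173340.52
Σ | 14992.74 |  |  | 615335.34 | 1457916.08
x_c = 615335.34 / 14992.74 = 41.04 mm
y_c = 1457916.08 / 14992.74 = 97.24 mm

x_c = 41.04 mm, y_c = 97.24 mm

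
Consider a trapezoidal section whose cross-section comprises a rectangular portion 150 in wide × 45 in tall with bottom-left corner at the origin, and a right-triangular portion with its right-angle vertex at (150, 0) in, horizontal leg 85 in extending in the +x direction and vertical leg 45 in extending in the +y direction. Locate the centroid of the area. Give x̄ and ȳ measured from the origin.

x̄ = 97.81 in, ȳ = 20.84 in

rectangular portion: A = 150 × 45 = 6750.00, centroid at (75.00, 22.50).
triangular portion: A = ½·85·45 = 1912.50, centroid at (178.33, 15.00).
ΣA = 8662.50 in², ΣAx̄ = 847312.50 in³, ΣAȳ = 180562.50 in³.
x̄ = 847312.50/8662.50 = 97.81 in; ȳ = 180562.50/8662.50 = 20.84 in.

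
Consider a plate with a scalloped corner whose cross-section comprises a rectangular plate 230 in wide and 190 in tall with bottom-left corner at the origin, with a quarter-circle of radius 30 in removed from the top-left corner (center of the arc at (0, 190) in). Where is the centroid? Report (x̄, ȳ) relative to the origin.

plate: A = 230 × 190 = 43700.00, centroid at (115.00, 95.00).
removed quarter-circle: A = −¼π·30² = -706.86, centroid at (12.73, 177.27).
ΣA = 42993.14 in²
ΣAx̄ = (43700.00)(115.00) + (-706.86)(12.73) = 5016500.00 in³
ΣAȳ = (43700.00)(95.00) + (-706.86)(177.27) = 4026196.91 in³
x̄ = 5016500.00 / 42993.14 = 116.68 in
ȳ = 4026196.91 / 42993.14 = 93.65 in

x̄ = 116.68 in, ȳ = 93.65 in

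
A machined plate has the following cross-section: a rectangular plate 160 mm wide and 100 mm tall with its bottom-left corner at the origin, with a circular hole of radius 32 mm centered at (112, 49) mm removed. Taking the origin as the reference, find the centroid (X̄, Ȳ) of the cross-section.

X̄ = 71.95 mm, Ȳ = 50.25 mm

plate: A = 160 × 100 = 16000.00, centroid at (80.00, 50.00).
hole: A = −π·32² = -3216.99, centroid at (112.00, 49.00).
ΣA = 12783.01 mm², ΣAX̄ = 919697.02 mm³, ΣAȲ = 642367.45 mm³.
X̄ = 919697.02/12783.01 = 71.95 mm; Ȳ = 642367.45/12783.01 = 50.25 mm.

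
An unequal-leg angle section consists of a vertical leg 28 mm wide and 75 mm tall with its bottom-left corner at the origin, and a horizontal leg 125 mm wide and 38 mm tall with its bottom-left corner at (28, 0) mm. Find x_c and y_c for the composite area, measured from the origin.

x_c = 67.05 mm, y_c = 24.67 mm

Part | A | x̄ᵢ | ȳᵢ | A·x̄ᵢ | A·ȳᵢ
vertical leg | 2100.00 | 14.00 | 37.50 | 29400.00 | 78750.00
horizontal leg | 4750.00 | 90.50 | 19.00 | 429875.00 | 90250.00
Σ | 6850.00 |  |  | 459275.00 | 169000.00
x_c = 459275.00 / 6850.00 = 67.05 mm
y_c = 169000.00 / 6850.00 = 24.67 mm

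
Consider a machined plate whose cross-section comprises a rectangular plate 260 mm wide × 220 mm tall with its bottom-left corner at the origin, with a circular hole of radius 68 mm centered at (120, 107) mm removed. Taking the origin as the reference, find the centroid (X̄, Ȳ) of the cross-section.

X̄ = 133.40 mm, Ȳ = 111.02 mm

plate: A = 260 × 220 = 57200.00, centroid at (130.00, 110.00).
hole: A = −π·68² = -14526.72, centroid at (120.00, 107.00).
ΣA = 42673.28 mm², ΣAX̄ = 5692793.07 mm³, ΣAȲ = 4737640.49 mm³.
X̄ = 5692793.07/42673.28 = 133.40 mm; Ȳ = 4737640.49/42673.28 = 111.02 mm.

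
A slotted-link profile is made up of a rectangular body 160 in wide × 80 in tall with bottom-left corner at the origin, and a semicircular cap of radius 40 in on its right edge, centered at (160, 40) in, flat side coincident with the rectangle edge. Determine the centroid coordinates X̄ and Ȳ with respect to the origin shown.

X̄ = 95.92 in, Ȳ = 40.00 in

rectangular body: A = 160 × 80 = 12800.00, centroid at (80.00, 40.00).
semicircular end: A = ½π·40² = 2513.27, centroid at (176.98, 40.00).
ΣA = 15313.27 in²
ΣAX̄ = (12800.00)(80.00) + (2513.27)(176.98) = 1468790.53 in³
ΣAȲ = (12800.00)(40.00) + (2513.27)(40.00) = 612530.96 in³
X̄ = 1468790.53 / 15313.27 = 95.92 in
Ȳ = 612530.96 / 15313.27 = 40.00 in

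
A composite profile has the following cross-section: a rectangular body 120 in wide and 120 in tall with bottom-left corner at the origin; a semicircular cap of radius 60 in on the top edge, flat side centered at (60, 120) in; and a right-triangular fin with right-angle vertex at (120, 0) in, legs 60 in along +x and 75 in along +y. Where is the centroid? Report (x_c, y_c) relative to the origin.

x_c = 68.07 in, y_c = 78.14 in

rectangular body: A = 120 × 120 = 14400.00, centroid at (60.00, 60.00).
semicircular top: A = ½π·60² = 5654.87, centroid at (60.00, 145.46).
triangular fin: A = ½·60·75 = 2250.00, centroid at (140.00, 25.00).
ΣA = 22304.87 in²
ΣAx_c = (14400.00)(60.00) + (5654.87)(60.00) + (2250.00)(140.00) = 1518292.01 in³
ΣAy_c = (14400.00)(60.00) + (5654.87)(145.46) + (2250.00)(25.00) = 1742834.01 in³
x_c = 1518292.01 / 22304.87 = 68.07 in
y_c = 1742834.01 / 22304.87 = 78.14 in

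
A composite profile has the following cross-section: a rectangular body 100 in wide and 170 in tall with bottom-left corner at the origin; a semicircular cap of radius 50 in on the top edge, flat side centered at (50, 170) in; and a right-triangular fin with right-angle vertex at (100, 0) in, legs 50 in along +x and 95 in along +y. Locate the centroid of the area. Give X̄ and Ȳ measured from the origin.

X̄ = 56.79 in, Ȳ = 97.47 in

rectangular body: A = 100 × 170 = 17000.00, centroid at (50.00, 85.00).
semicircular top: A = ½π·50² = 3926.99, centroid at (50.00, 191.22).
triangular fin: A = ½·50·95 = 2375.00, centroid at (116.67, 31.67).
ΣA = 23301.99 in²
ΣAX̄ = (17000.00)(50.00) + (3926.99)(50.00) + (2375.00)(116.67) = 1323432.87 in³
ΣAȲ = (17000.00)(85.00) + (3926.99)(191.22) + (2375.00)(31.67) = 2271130.11 in³
X̄ = 1323432.87 / 23301.99 = 56.79 in
Ȳ = 2271130.11 / 23301.99 = 97.47 in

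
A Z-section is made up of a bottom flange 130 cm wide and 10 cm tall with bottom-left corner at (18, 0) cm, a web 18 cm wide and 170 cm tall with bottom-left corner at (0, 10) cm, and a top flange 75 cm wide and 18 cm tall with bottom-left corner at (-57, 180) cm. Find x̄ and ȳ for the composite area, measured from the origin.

x̄ = 19.11 cm, ȳ = 96.73 cm

bottom flange: A = 130 × 10 = 1300.00, centroid at (83.00, 5.00).
web: A = 18 × 170 = 3060.00, centroid at (9.00, 95.00).
top flange: A = 75 × 18 = 1350.00, centroid at (-19.50, 189.00).
ΣA = 5710.00 cm², ΣAx̄ = 109115.00 cm³, ΣAȳ = 552350.00 cm³.
x̄ = 109115.00/5710.00 = 19.11 cm; ȳ = 552350.00/5710.00 = 96.73 cm.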